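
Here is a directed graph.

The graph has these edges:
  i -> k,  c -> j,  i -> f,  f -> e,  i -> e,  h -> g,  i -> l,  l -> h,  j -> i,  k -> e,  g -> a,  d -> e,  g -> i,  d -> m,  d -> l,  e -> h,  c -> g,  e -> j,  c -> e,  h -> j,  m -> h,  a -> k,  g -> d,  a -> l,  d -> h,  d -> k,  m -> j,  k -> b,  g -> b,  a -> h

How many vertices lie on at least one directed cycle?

11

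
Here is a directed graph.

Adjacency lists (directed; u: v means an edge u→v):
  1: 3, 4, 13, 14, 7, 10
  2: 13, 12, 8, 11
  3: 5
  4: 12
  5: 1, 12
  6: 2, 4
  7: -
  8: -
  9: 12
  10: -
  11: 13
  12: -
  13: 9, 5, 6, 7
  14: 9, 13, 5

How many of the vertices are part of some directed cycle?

A vertex is on a directed cycle iff it belongs to a strongly connected component of size ≥ 2 (or has a self-loop).
The vertices on cycles are {1, 2, 3, 5, 6, 11, 13, 14} — 8 in total.

8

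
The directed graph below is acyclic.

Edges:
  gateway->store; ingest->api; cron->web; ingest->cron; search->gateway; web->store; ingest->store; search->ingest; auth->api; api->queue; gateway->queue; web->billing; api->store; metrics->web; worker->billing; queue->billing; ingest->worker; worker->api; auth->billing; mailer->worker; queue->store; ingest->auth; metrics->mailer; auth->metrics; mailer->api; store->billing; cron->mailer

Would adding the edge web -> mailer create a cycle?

Adding web→mailer creates a cycle iff mailer can already reach web.
Explore from mailer: no path reaches web. The graph stays acyclic.

No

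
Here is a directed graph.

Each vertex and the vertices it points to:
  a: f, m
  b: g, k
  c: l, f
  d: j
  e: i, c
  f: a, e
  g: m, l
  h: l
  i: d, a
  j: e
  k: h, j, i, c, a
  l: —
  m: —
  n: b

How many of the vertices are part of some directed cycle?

A vertex is on a directed cycle iff it belongs to a strongly connected component of size ≥ 2 (or has a self-loop).
The vertices on cycles are {a, c, d, e, f, i, j} — 7 in total.

7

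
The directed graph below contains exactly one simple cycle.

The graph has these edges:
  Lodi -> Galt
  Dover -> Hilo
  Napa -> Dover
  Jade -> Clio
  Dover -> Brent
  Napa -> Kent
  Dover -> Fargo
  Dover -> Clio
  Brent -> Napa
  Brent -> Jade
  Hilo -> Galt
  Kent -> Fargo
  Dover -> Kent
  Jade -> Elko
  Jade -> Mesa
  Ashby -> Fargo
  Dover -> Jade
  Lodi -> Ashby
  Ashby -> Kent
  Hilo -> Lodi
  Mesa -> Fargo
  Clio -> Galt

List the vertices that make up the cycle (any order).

Napa, Brent, Dover

DFS with gray/black marking from Dover:
Dover gray
  Fargo gray
  Fargo black
  Brent gray
    Jade gray
      Mesa gray
        Mesa→Fargo: Fargo black — skip
      Mesa black
      Clio gray
        Galt gray
        Galt black
      Clio black
      Elko gray
      Elko black
    Jade black
    Napa gray
      Napa→Dover: Dover is gray → back edge
Back edge closes the cycle Dover → Brent → Napa → Dover; its vertices are {Napa, Brent, Dover}.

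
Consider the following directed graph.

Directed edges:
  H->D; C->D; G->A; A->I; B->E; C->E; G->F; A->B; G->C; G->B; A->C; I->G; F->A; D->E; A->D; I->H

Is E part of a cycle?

E lies on a cycle iff there is a path from E back to itself.
Exploring from E, it never reaches itself; equivalently, its strongly connected component is a singleton.

No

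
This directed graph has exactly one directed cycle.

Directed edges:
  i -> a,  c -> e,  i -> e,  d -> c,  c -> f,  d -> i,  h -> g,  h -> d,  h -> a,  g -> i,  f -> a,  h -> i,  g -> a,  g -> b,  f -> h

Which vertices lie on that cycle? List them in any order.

c, d, f, h

DFS with gray/black marking from h:
h gray
  a gray
  a black
  d gray
    c gray
      f gray
        f→h: h is gray → back edge
Back edge closes the cycle h → d → c → f → h; its vertices are {c, d, f, h}.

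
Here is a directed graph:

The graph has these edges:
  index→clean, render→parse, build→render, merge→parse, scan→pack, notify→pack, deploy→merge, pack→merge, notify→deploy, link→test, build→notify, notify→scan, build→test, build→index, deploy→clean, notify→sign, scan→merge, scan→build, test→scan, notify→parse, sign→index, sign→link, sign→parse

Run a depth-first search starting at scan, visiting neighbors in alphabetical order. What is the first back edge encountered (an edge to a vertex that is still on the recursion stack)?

notify->scan

DFS from scan (visiting neighbors in alphabetical order); mark gray on enter, black on exit:
scan gray
  build gray
    index gray
      clean gray
      clean black
    index black
    notify gray
      deploy gray
        deploy→clean: clean black — skip
        merge gray
          parse gray
          parse black
        merge black
      deploy black
      pack gray
        pack→merge: merge black — skip
      pack black
      notify→parse: parse black — skip
      notify→scan: scan is gray → back edge
First back edge: notify → scan.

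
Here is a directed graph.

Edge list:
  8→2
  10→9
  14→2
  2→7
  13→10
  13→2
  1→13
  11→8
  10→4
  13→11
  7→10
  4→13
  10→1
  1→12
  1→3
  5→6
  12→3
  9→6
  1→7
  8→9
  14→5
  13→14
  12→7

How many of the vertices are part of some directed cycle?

A vertex is on a directed cycle iff it belongs to a strongly connected component of size ≥ 2 (or has a self-loop).
The vertices on cycles are {1, 2, 4, 7, 8, 10, 11, 12, 13, 14} — 10 in total.

10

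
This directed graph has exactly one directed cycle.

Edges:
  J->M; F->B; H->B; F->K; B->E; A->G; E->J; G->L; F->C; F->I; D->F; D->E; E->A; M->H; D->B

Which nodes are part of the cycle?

B, E, H, J, M

DFS with gray/black marking from E:
E gray
  A gray
    G gray
      L gray
      L black
    G black
  A black
  J gray
    M gray
      H gray
        B gray
          B→E: E is gray → back edge
Back edge closes the cycle E → J → M → H → B → E; its vertices are {B, E, H, J, M}.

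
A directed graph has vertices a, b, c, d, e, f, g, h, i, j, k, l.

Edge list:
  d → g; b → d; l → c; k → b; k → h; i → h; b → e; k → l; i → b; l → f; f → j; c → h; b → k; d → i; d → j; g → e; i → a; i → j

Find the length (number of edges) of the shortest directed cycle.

2

For each vertex v, BFS finds the shortest path from v back to v.
The shortest such closed walk is k → b → k, length 2.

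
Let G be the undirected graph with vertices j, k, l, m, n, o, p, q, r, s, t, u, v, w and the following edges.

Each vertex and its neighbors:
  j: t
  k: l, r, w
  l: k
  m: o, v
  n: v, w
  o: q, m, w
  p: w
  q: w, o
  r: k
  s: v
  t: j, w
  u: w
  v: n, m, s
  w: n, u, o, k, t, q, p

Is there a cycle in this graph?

DFS, tracking each vertex's parent; an edge to a visited non-parent vertex closes a cycle.
Start from k:
visit k (parent –)
  visit l (parent k)
    l–k: parent, skip
  visit r (parent k)
    r–k: parent, skip
  visit w (parent k)
    visit n (parent w)
      visit v (parent n)
        v–n: parent, skip
        visit m (parent v)
          visit o (parent m)
            visit q (parent o)
              q–w: w visited and ≠ parent → cycle
Cycle: w – n – v – m – o – q – w.

Yes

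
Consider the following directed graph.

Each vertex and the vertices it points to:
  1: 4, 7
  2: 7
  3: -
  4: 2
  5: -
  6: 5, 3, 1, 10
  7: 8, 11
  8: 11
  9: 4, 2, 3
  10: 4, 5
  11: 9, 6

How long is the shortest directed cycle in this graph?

For each vertex v, BFS finds the shortest path from v back to v.
The shortest such closed walk is 7 → 11 → 6 → 1 → 7, length 4.

4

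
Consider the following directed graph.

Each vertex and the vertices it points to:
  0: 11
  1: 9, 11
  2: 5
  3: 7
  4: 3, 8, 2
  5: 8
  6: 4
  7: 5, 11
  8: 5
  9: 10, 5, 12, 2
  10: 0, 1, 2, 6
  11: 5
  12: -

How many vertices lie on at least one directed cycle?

5

A vertex is on a directed cycle iff it belongs to a strongly connected component of size ≥ 2 (or has a self-loop).
The vertices on cycles are {1, 5, 8, 9, 10} — 5 in total.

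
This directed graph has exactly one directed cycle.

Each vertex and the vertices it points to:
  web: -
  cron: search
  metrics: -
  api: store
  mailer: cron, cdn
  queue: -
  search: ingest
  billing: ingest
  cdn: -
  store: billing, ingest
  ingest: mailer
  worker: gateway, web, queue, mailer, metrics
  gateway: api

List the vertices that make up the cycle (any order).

cron, ingest, mailer, search

DFS with gray/black marking from mailer:
mailer gray
  cron gray
    search gray
      ingest gray
        ingest→mailer: mailer is gray → back edge
Back edge closes the cycle mailer → cron → search → ingest → mailer; its vertices are {cron, ingest, mailer, search}.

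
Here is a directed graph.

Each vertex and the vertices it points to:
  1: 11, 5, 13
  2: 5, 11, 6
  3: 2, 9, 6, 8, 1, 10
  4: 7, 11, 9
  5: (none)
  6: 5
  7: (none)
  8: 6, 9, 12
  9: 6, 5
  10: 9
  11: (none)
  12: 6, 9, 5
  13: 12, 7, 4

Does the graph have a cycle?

No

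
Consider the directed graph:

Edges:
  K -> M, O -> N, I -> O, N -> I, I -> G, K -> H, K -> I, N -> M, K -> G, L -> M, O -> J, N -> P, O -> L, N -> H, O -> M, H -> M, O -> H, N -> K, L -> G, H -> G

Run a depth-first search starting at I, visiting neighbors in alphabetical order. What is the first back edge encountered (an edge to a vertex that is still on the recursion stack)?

N->I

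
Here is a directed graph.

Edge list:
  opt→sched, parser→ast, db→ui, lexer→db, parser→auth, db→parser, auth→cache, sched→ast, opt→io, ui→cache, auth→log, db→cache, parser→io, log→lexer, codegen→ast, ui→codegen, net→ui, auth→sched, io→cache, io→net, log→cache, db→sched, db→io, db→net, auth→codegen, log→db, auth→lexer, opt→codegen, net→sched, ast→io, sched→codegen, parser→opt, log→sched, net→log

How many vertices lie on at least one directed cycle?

12

A vertex is on a directed cycle iff it belongs to a strongly connected component of size ≥ 2 (or has a self-loop).
The vertices on cycles are {db, io, ui, ast, log, net, opt, auth, lexer, sched, parser, codegen} — 12 in total.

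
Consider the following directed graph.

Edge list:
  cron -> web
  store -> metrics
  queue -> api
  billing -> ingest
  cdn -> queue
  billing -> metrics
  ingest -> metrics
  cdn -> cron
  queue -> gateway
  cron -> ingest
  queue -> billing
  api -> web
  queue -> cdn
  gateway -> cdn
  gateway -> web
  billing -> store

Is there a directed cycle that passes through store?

No

store lies on a cycle iff there is a path from store back to itself.
Exploring from store, it never reaches itself; equivalently, its strongly connected component is a singleton.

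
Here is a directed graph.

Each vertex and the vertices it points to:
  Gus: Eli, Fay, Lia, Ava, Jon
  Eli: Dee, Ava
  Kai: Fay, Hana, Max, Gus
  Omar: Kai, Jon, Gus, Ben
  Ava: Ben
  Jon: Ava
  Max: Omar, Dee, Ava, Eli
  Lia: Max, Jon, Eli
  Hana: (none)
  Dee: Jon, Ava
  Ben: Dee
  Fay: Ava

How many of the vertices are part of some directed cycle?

9

A vertex is on a directed cycle iff it belongs to a strongly connected component of size ≥ 2 (or has a self-loop).
The vertices on cycles are {Ava, Ben, Dee, Gus, Jon, Kai, Lia, Max, Omar} — 9 in total.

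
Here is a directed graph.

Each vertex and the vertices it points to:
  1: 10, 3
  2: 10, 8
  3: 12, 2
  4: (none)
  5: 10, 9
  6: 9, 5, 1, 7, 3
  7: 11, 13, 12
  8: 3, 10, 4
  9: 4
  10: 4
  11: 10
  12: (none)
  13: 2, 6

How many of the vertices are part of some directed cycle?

6

A vertex is on a directed cycle iff it belongs to a strongly connected component of size ≥ 2 (or has a self-loop).
The vertices on cycles are {2, 3, 6, 7, 8, 13} — 6 in total.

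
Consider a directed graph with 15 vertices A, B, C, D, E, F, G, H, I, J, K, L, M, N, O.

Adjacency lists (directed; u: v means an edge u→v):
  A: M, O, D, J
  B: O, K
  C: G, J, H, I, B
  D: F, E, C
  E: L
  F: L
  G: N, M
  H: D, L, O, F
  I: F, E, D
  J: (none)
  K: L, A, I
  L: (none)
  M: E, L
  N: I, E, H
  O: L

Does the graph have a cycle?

DFS with white/gray/black marking, starting from K:
K gray
  L gray
  L black
  A gray
    M gray
      E gray
        E→L: L black — skip
      E black
      M→L: L black — skip
    M black
    O gray
      O→L: L black — skip
    O black
    D gray
      F gray
        F→L: L black — skip
      F black
      D→E: E black — skip
      C gray
        G gray
          N gray
            I gray
              I→F: F black — skip
              I→E: E black — skip
              I→D: D is gray → back edge
Back edge found, so a cycle exists: D → C → G → N → I → D.

Yes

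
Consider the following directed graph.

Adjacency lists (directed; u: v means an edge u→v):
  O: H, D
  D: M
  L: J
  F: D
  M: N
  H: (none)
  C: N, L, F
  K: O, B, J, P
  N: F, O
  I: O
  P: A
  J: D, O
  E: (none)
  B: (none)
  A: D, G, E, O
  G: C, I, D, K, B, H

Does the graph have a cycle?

Yes

DFS with white/gray/black marking, starting from I:
I gray
  O gray
    H gray
    H black
    D gray
      M gray
        N gray
          F gray
            F→D: D is gray → back edge
Back edge found, so a cycle exists: D → M → N → F → D.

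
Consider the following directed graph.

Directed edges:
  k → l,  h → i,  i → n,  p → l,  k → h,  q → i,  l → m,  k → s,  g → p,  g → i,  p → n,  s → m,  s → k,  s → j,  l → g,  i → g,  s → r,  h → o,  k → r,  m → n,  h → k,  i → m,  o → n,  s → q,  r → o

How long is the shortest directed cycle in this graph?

For each vertex v, BFS finds the shortest path from v back to v.
The shortest such closed walk is k → h → k, length 2.

2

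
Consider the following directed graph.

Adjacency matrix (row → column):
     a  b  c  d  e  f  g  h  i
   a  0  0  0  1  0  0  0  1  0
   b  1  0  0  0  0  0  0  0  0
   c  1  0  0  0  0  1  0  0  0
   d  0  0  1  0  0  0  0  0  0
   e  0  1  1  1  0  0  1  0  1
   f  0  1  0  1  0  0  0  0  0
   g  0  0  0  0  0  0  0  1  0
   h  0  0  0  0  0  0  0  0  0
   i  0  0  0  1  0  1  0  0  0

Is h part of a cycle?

No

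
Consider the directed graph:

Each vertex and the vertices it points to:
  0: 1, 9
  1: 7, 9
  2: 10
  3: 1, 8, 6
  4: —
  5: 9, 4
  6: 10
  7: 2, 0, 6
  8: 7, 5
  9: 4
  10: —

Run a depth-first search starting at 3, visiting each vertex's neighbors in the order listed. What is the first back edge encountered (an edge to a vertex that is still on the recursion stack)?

DFS from 3 (visiting each vertex's neighbors in the order listed); mark gray on enter, black on exit:
3 gray
  1 gray
    7 gray
      2 gray
        10 gray
        10 black
      2 black
      0 gray
        0→1: 1 is gray → back edge
First back edge: 0 → 1.

0->1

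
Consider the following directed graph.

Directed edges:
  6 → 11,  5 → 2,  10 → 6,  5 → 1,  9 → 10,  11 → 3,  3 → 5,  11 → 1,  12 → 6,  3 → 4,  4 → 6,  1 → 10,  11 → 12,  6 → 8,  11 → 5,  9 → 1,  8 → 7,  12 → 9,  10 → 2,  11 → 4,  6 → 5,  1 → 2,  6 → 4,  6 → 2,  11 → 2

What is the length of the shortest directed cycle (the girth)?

For each vertex v, BFS finds the shortest path from v back to v.
The shortest such closed walk is 6 → 4 → 6, length 2.

2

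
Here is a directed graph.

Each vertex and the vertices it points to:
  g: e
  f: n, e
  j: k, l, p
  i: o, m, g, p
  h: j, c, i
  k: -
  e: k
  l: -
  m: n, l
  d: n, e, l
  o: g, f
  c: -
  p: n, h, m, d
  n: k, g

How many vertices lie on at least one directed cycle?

4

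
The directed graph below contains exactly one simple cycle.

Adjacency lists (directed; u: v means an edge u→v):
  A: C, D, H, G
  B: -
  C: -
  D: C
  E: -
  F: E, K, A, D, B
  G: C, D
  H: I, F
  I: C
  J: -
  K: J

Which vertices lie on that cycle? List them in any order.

DFS with gray/black marking from F:
F gray
  E gray
  E black
  K gray
    J gray
    J black
  K black
  A gray
    C gray
    C black
    D gray
      D→C: C black — skip
    D black
    H gray
      I gray
        I→C: C black — skip
      I black
      H→F: F is gray → back edge
Back edge closes the cycle F → A → H → F; its vertices are {A, F, H}.

A, F, H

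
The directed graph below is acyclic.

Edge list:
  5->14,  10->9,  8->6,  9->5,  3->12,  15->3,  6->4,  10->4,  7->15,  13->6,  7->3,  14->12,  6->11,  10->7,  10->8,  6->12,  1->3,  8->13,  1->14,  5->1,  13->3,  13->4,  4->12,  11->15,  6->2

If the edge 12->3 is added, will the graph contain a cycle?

Yes

Adding 12→3 creates a cycle iff 3 can already reach 12.
Path from 3: 3 → 12.
So 3 → … → 12 → 3 is a cycle.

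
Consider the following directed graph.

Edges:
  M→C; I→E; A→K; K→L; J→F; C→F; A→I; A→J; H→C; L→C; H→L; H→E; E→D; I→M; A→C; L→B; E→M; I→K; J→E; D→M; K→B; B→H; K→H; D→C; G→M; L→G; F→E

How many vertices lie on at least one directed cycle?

A vertex is on a directed cycle iff it belongs to a strongly connected component of size ≥ 2 (or has a self-loop).
The vertices on cycles are {B, C, D, E, F, H, L, M} — 8 in total.

8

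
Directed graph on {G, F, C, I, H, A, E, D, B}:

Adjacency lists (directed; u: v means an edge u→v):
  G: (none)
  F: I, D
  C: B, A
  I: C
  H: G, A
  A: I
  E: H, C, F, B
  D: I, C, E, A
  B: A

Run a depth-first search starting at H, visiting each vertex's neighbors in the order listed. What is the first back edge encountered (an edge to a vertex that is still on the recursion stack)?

DFS from H (visiting each vertex's neighbors in the order listed); mark gray on enter, black on exit:
H gray
  G gray
  G black
  A gray
    I gray
      C gray
        B gray
          B→A: A is gray → back edge
First back edge: B → A.

B→A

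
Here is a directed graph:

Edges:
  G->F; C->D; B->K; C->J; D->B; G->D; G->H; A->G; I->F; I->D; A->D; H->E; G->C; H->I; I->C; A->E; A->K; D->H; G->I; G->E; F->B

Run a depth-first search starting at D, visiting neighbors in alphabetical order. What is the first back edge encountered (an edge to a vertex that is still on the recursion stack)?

C->D

DFS from D (visiting neighbors in alphabetical order); mark gray on enter, black on exit:
D gray
  B gray
    K gray
    K black
  B black
  H gray
    E gray
    E black
    I gray
      C gray
        C→D: D is gray → back edge
First back edge: C → D.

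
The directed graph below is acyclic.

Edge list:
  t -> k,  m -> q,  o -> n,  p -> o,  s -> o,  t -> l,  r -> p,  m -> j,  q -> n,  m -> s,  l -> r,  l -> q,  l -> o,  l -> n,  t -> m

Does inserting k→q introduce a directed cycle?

No

Adding k→q creates a cycle iff q can already reach k.
Explore from q: no path reaches k. The graph stays acyclic.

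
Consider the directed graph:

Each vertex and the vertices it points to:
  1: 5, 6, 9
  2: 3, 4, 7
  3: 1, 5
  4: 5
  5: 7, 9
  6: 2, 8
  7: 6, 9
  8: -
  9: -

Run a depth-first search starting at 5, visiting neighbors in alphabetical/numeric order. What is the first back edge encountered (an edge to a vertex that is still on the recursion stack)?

1→5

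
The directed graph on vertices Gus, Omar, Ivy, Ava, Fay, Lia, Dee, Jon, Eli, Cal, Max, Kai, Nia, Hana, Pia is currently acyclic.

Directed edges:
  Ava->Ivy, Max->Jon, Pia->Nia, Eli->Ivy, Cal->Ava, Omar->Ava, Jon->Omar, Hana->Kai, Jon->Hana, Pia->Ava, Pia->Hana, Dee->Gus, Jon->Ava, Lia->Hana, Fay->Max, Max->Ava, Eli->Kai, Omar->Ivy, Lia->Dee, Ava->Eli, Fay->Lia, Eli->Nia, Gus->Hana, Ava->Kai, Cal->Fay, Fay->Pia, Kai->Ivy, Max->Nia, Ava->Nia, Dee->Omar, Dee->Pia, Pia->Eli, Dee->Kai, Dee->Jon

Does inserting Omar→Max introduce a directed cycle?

Adding Omar→Max creates a cycle iff Max can already reach Omar.
Path from Max: Max → Jon → Omar.
So Max → … → Omar → Max is a cycle.

Yes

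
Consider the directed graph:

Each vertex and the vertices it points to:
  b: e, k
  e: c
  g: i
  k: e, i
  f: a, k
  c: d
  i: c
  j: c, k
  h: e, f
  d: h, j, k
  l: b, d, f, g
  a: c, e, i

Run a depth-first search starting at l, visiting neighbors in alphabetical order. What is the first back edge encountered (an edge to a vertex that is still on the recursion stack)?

h->e

DFS from l (visiting neighbors in alphabetical order); mark gray on enter, black on exit:
l gray
  b gray
    e gray
      c gray
        d gray
          h gray
            h→e: e is gray → back edge
First back edge: h → e.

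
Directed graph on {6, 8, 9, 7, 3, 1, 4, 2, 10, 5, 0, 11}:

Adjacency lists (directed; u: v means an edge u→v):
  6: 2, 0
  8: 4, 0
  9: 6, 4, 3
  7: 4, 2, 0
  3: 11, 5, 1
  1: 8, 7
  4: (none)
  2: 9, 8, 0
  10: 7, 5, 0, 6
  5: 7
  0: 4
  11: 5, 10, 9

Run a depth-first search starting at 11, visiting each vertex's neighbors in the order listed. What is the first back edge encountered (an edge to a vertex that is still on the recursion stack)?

DFS from 11 (visiting each vertex's neighbors in the order listed); mark gray on enter, black on exit:
11 gray
  5 gray
    7 gray
      4 gray
      4 black
      2 gray
        9 gray
          6 gray
            6→2: 2 is gray → back edge
First back edge: 6 → 2.

6->2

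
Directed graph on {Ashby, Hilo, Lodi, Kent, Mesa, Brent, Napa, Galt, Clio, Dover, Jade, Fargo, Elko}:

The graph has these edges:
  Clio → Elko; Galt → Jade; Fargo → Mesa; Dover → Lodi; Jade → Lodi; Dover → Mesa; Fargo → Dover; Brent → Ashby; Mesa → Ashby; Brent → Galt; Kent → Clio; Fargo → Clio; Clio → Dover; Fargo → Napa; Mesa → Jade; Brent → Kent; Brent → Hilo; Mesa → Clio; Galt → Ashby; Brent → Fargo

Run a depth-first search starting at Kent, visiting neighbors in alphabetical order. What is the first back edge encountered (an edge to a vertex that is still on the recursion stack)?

Mesa->Clio

DFS from Kent (visiting neighbors in alphabetical order); mark gray on enter, black on exit:
Kent gray
  Clio gray
    Dover gray
      Lodi gray
      Lodi black
      Mesa gray
        Ashby gray
        Ashby black
        Mesa→Clio: Clio is gray → back edge
First back edge: Mesa → Clio.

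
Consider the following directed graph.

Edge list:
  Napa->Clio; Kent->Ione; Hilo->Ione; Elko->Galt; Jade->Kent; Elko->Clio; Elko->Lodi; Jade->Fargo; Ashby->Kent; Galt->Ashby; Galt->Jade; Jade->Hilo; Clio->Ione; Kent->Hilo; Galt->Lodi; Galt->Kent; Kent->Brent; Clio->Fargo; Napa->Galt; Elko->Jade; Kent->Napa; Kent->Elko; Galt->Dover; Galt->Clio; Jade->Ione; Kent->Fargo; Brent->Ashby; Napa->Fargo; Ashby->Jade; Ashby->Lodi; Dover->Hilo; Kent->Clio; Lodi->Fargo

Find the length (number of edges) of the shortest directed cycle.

For each vertex v, BFS finds the shortest path from v back to v.
The shortest such closed walk is Elko → Jade → Kent → Elko, length 3.

3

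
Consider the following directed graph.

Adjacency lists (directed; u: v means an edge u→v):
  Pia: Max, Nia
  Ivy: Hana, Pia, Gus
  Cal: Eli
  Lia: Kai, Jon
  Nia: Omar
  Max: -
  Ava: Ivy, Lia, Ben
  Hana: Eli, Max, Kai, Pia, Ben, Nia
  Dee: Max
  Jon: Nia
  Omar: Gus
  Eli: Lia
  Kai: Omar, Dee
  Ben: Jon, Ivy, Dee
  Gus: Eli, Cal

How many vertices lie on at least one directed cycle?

A vertex is on a directed cycle iff it belongs to a strongly connected component of size ≥ 2 (or has a self-loop).
The vertices on cycles are {Ben, Cal, Eli, Gus, Ivy, Jon, Kai, Lia, Nia, Hana, Omar} — 11 in total.

11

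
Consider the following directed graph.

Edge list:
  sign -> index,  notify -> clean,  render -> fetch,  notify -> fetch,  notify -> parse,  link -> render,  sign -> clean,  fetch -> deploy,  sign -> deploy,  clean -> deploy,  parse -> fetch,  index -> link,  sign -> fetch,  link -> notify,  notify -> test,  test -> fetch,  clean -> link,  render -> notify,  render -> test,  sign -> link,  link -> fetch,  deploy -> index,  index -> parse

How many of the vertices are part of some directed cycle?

A vertex is on a directed cycle iff it belongs to a strongly connected component of size ≥ 2 (or has a self-loop).
The vertices on cycles are {link, test, clean, fetch, index, parse, deploy, notify, render} — 9 in total.

9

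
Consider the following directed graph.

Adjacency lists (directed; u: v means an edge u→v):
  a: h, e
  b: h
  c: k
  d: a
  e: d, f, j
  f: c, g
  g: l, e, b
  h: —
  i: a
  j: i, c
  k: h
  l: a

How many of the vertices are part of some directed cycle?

8

A vertex is on a directed cycle iff it belongs to a strongly connected component of size ≥ 2 (or has a self-loop).
The vertices on cycles are {a, d, e, f, g, i, j, l} — 8 in total.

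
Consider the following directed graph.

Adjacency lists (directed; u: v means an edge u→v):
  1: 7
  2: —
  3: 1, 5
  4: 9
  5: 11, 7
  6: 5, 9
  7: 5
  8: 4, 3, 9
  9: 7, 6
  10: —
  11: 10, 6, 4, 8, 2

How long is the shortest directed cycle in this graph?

2

For each vertex v, BFS finds the shortest path from v back to v.
The shortest such closed walk is 9 → 6 → 9, length 2.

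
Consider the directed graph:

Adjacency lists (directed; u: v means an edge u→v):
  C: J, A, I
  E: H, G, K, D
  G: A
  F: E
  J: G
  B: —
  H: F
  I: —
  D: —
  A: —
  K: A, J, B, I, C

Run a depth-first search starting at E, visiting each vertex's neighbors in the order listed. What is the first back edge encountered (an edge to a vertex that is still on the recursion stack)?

F→E

DFS from E (visiting each vertex's neighbors in the order listed); mark gray on enter, black on exit:
E gray
  H gray
    F gray
      F→E: E is gray → back edge
First back edge: F → E.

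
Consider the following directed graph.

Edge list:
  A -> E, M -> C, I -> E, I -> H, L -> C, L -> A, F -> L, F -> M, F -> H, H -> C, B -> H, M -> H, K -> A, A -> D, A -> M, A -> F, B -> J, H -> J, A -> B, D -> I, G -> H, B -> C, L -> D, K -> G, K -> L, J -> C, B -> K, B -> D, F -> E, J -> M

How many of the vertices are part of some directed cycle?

A vertex is on a directed cycle iff it belongs to a strongly connected component of size ≥ 2 (or has a self-loop).
The vertices on cycles are {A, B, F, H, J, K, L, M} — 8 in total.

8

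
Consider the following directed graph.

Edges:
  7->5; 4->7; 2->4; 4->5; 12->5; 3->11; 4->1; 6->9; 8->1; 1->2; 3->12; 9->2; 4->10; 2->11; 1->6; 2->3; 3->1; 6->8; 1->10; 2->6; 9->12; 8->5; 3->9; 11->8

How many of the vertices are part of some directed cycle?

8

A vertex is on a directed cycle iff it belongs to a strongly connected component of size ≥ 2 (or has a self-loop).
The vertices on cycles are {1, 2, 3, 4, 6, 8, 9, 11} — 8 in total.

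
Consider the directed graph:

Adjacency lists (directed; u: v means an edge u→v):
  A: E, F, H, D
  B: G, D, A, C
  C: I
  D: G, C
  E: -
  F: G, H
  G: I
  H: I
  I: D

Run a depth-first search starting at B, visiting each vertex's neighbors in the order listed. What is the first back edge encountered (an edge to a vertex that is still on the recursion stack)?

DFS from B (visiting each vertex's neighbors in the order listed); mark gray on enter, black on exit:
B gray
  G gray
    I gray
      D gray
        D→G: G is gray → back edge
First back edge: D → G.

D->G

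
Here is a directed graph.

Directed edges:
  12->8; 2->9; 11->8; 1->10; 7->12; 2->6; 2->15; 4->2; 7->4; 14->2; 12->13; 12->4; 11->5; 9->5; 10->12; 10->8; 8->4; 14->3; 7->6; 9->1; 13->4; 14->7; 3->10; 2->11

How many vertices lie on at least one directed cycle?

9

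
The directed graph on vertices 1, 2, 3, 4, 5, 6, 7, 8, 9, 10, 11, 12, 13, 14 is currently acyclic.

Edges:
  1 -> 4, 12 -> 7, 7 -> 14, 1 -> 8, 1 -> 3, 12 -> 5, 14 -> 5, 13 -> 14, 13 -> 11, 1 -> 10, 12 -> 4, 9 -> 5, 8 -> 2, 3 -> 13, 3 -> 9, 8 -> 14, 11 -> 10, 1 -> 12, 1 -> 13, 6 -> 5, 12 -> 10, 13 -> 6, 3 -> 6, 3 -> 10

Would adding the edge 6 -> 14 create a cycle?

Adding 6→14 creates a cycle iff 14 can already reach 6.
Explore from 14: no path reaches 6. The graph stays acyclic.

No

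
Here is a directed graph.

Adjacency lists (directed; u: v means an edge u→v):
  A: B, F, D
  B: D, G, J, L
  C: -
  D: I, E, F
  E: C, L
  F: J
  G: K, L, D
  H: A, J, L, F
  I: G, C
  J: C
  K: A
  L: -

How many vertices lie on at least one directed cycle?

6

A vertex is on a directed cycle iff it belongs to a strongly connected component of size ≥ 2 (or has a self-loop).
The vertices on cycles are {A, B, D, G, I, K} — 6 in total.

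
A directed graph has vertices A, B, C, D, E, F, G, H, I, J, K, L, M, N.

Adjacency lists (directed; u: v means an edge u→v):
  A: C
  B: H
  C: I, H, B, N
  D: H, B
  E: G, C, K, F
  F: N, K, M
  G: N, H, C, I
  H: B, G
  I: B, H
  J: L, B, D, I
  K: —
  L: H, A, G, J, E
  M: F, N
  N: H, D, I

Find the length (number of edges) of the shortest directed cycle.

For each vertex v, BFS finds the shortest path from v back to v.
The shortest such closed walk is L → J → L, length 2.

2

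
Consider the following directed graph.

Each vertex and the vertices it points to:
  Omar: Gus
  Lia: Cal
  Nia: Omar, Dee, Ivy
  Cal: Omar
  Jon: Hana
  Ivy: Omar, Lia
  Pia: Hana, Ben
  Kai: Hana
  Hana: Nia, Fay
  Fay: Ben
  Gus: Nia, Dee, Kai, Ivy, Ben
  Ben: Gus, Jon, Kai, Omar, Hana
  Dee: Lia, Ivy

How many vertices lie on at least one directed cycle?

12

A vertex is on a directed cycle iff it belongs to a strongly connected component of size ≥ 2 (or has a self-loop).
The vertices on cycles are {Ben, Cal, Dee, Fay, Gus, Ivy, Jon, Kai, Lia, Nia, Hana, Omar} — 12 in total.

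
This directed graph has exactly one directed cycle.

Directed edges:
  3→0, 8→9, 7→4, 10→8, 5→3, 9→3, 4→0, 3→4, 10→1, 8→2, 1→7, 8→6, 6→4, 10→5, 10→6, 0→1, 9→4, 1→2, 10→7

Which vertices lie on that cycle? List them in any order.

0, 1, 4, 7

DFS with gray/black marking from 1:
1 gray
  2 gray
  2 black
  7 gray
    4 gray
      0 gray
        0→1: 1 is gray → back edge
Back edge closes the cycle 1 → 7 → 4 → 0 → 1; its vertices are {0, 1, 4, 7}.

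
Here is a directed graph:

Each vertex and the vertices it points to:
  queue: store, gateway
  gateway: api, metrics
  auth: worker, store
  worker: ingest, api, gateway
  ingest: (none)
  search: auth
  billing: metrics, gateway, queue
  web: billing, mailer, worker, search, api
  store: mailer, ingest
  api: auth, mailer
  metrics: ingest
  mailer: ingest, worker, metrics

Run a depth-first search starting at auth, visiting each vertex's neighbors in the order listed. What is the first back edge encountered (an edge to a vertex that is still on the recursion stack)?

DFS from auth (visiting each vertex's neighbors in the order listed); mark gray on enter, black on exit:
auth gray
  worker gray
    ingest gray
    ingest black
    api gray
      api→auth: auth is gray → back edge
First back edge: api → auth.

api→auth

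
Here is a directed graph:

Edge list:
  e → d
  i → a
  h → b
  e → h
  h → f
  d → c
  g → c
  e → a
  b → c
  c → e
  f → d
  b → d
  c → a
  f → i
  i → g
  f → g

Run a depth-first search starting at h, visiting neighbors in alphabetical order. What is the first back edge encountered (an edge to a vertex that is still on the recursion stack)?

d->c

DFS from h (visiting neighbors in alphabetical order); mark gray on enter, black on exit:
h gray
  b gray
    c gray
      a gray
      a black
      e gray
        e→a: a black — skip
        d gray
          d→c: c is gray → back edge
First back edge: d → c.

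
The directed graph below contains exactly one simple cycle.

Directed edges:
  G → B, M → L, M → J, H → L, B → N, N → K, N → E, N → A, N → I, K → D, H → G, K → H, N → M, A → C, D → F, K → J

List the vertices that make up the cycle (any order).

B, G, H, K, N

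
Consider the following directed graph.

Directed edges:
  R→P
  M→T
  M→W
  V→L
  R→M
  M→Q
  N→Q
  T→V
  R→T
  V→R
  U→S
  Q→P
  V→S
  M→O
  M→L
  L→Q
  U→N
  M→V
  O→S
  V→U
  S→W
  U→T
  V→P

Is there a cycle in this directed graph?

Yes

DFS with white/gray/black marking, starting from P:
P gray
P black
L gray
  Q gray
    Q→P: P black — skip
  Q black
L black
M gray
  M→Q: Q black — skip
  O gray
    S gray
      W gray
      W black
    S black
  O black
  V gray
    R gray
      R→M: M is gray → back edge
Back edge found, so a cycle exists: M → V → R → M.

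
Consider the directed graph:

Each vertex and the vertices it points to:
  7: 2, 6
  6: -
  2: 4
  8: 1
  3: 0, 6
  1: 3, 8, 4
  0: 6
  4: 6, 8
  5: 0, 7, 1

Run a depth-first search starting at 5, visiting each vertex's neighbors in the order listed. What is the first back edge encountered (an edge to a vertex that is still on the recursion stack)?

1→8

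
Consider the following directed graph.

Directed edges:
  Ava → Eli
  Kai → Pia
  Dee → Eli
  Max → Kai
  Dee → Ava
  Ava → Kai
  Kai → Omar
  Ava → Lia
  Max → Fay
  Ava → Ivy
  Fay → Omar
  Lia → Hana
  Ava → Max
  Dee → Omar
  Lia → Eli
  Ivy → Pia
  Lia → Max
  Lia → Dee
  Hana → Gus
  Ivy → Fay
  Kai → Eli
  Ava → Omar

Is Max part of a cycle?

Max lies on a cycle iff there is a path from Max back to itself.
Exploring from Max, it never reaches itself; equivalently, its strongly connected component is a singleton.

No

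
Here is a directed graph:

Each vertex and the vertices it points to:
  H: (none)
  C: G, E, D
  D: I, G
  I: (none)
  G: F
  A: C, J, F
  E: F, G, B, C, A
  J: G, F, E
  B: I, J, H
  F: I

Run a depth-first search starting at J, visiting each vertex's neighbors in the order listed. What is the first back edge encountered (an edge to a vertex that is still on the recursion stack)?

B->J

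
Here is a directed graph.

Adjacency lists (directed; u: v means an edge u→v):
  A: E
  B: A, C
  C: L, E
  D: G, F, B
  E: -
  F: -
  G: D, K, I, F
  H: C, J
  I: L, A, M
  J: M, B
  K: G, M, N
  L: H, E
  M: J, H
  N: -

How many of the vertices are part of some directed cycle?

9

A vertex is on a directed cycle iff it belongs to a strongly connected component of size ≥ 2 (or has a self-loop).
The vertices on cycles are {B, C, D, G, H, J, K, L, M} — 9 in total.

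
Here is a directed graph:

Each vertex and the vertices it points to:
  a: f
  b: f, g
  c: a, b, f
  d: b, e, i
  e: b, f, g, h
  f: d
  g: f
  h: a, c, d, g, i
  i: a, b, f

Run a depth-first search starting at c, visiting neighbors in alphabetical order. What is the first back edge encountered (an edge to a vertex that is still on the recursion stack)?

b→f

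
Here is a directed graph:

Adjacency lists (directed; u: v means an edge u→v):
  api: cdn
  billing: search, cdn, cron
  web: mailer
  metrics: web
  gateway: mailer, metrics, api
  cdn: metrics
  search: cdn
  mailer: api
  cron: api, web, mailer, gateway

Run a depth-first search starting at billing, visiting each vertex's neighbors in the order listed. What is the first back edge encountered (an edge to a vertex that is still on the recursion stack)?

api→cdn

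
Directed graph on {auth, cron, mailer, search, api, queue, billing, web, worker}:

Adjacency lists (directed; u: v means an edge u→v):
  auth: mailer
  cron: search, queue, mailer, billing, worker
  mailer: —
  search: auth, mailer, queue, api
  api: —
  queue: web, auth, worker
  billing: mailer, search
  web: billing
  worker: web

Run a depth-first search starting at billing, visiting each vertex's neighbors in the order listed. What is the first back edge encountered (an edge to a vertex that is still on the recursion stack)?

web->billing

DFS from billing (visiting each vertex's neighbors in the order listed); mark gray on enter, black on exit:
billing gray
  mailer gray
  mailer black
  search gray
    auth gray
      auth→mailer: mailer black — skip
    auth black
    search→mailer: mailer black — skip
    queue gray
      web gray
        web→billing: billing is gray → back edge
First back edge: web → billing.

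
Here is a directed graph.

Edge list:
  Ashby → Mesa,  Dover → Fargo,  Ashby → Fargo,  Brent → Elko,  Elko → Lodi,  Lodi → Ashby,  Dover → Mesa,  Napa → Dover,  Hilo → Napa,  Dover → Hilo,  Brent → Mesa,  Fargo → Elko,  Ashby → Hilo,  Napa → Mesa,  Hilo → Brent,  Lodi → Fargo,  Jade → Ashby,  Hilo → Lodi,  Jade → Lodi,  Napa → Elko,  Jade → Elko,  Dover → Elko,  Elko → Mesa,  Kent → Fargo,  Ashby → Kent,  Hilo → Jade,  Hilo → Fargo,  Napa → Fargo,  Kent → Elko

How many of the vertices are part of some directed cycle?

10

A vertex is on a directed cycle iff it belongs to a strongly connected component of size ≥ 2 (or has a self-loop).
The vertices on cycles are {Elko, Hilo, Jade, Kent, Lodi, Napa, Ashby, Brent, Dover, Fargo} — 10 in total.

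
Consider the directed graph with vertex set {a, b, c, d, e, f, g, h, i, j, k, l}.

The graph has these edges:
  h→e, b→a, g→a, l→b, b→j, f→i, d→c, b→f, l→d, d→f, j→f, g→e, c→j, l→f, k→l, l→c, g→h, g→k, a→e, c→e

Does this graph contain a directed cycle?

DFS with white/gray/black marking, starting from j:
j gray
  f gray
    i gray
    i black
  f black
j black
a gray
  e gray
  e black
a black
b gray
  b→f: f black — skip
  b→a: a black — skip
  b→j: j black — skip
b black
c gray
  c→j: j black — skip
  c→e: e black — skip
c black
d gray
  d→f: f black — skip
  d→c: c black — skip
d black
g gray
  h gray
    h→e: e black — skip
  h black
  g→a: a black — skip
  k gray
    l gray
      l→c: c black — skip
      l→d: d black — skip
      l→b: b black — skip
      l→f: f black — skip
    l black
  k black
  g→e: e black — skip
g black
Every edge goes to a white or black vertex — no back edge, so the graph is acyclic.

No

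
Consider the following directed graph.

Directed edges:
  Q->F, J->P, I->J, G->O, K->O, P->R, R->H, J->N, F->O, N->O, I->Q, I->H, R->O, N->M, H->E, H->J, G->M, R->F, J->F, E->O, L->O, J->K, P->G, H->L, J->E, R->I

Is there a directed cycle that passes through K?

K lies on a cycle iff there is a path from K back to itself.
Exploring from K, it never reaches itself; equivalently, its strongly connected component is a singleton.

No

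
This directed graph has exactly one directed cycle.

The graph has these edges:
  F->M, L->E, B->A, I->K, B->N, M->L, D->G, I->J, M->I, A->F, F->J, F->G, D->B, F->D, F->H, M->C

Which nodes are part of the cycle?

A, B, D, F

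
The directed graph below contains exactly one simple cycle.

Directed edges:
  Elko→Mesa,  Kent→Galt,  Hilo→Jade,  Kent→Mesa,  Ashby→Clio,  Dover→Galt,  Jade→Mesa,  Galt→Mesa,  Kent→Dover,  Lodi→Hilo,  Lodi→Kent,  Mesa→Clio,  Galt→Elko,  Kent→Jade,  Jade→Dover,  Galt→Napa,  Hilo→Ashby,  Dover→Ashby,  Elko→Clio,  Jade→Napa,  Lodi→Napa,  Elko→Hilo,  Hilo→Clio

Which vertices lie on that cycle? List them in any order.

Elko, Galt, Hilo, Jade, Dover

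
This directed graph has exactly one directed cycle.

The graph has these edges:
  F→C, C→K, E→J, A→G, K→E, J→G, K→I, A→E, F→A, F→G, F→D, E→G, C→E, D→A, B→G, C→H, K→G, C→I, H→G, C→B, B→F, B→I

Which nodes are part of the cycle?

B, C, F

DFS with gray/black marking from C:
C gray
  E gray
    G gray
    G black
    J gray
      J→G: G black — skip
    J black
  E black
  K gray
    I gray
    I black
    K→E: E black — skip
    K→G: G black — skip
  K black
  B gray
    B→G: G black — skip
    B→I: I black — skip
    F gray
      D gray
        A gray
          A→G: G black — skip
          A→E: E black — skip
        A black
      D black
      F→G: G black — skip
      F→C: C is gray → back edge
Back edge closes the cycle C → B → F → C; its vertices are {B, C, F}.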